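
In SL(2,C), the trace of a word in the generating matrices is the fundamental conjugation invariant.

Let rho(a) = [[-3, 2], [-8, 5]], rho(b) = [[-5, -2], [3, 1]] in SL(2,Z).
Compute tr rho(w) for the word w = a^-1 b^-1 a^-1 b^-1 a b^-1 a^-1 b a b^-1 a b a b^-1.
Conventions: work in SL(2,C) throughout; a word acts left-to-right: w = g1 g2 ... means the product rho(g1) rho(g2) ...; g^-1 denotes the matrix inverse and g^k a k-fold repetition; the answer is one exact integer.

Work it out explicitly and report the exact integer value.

rho(a^-1) = [[5, -2], [8, -3]]
... * rho(b^-1) = [[1, 2], [-3, -5]]  ->  [[11, 20], [17, 31]]
... * rho(a^-1) = [[5, -2], [8, -3]]  ->  [[215, -82], [333, -127]]
... * rho(b^-1) = [[1, 2], [-3, -5]]  ->  [[461, 840], [714, 1301]]
... * rho(a) = [[-3, 2], [-8, 5]]  ->  [[-8103, 5122], [-12550, 7933]]
... * rho(b^-1) = [[1, 2], [-3, -5]]  ->  [[-23469, -41816], [-36349, -64765]]
... * rho(a^-1) = [[5, -2], [8, -3]]  ->  [[-451873, 172386], [-699865, 266993]]
... * rho(b) = [[-5, -2], [3, 1]]  ->  [[2776523, 1076132], [4300304, 1666723]]
... * rho(a) = [[-3, 2], [-8, 5]]  ->  [[-16938625, 10933706], [-26234696, 16934223]]
... * rho(b^-1) = [[1, 2], [-3, -5]]  ->  [[-49739743, -88545780], [-77037365, -137140507]]
... * rho(a) = [[-3, 2], [-8, 5]]  ->  [[857585469, -542208386], [1328236151, -839777265]]
... * rho(b) = [[-5, -2], [3, 1]]  ->  [[-5914552503, -2257379324], [-9160512550, -3496249567]]
... * rho(a) = [[-3, 2], [-8, 5]]  ->  [[35802692101, -23116001626], [55451534186, -35802272935]]
... * rho(b^-1) = [[1, 2], [-3, -5]]  ->  [[105150696979, 187185392332], [162858352991, 289914433047]]
tr = 105150696979 + 289914433047 = 395065130026

395065130026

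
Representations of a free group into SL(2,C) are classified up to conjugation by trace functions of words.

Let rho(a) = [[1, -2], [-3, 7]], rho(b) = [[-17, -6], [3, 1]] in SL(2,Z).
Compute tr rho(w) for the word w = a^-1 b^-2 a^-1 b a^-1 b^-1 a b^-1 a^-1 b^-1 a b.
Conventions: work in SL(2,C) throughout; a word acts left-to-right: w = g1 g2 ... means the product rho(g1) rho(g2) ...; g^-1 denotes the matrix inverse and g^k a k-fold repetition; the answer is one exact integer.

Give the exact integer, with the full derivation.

rho(a^-1) = [[7, 2], [3, 1]]
... * rho(b^-1) = [[1, 6], [-3, -17]]  ->  [[1, 8], [0, 1]]
... * rho(b^-1) = [[1, 6], [-3, -17]]  ->  [[-23, -130], [-3, -17]]
... * rho(a^-1) = [[7, 2], [3, 1]]  ->  [[-551, -176], [-72, -23]]
... * rho(b) = [[-17, -6], [3, 1]]  ->  [[8839, 3130], [1155, 409]]
... * rho(a^-1) = [[7, 2], [3, 1]]  ->  [[71263, 20808], [9312, 2719]]
... * rho(b^-1) = [[1, 6], [-3, -17]]  ->  [[8839, 73842], [1155, 9649]]
... * rho(a) = [[1, -2], [-3, 7]]  ->  [[-212687, 499216], [-27792, 65233]]
... * rho(b^-1) = [[1, 6], [-3, -17]]  ->  [[-1710335, -9762794], [-223491, -1275713]]
... * rho(a^-1) = [[7, 2], [3, 1]]  ->  [[-41260727, -13183464], [-5391576, -1722695]]
... * rho(b^-1) = [[1, 6], [-3, -17]]  ->  [[-1710335, -23445474], [-223491, -3063641]]
... * rho(a) = [[1, -2], [-3, 7]]  ->  [[68626087, -160697648], [8967432, -20998505]]
... * rho(b) = [[-17, -6], [3, 1]]  ->  [[-1648736423, -572454170], [-215441859, -74803097]]
tr = -1648736423 + -74803097 = -1723539520

-1723539520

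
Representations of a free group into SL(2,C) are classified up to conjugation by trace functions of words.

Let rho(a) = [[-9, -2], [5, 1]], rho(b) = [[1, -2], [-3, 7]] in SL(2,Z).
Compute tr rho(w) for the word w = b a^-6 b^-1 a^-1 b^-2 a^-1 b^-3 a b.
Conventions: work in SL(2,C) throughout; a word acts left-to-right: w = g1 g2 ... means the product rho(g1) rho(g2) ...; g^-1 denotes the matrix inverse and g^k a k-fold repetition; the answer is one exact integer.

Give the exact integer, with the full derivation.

830325393624

rho(b) = [[1, -2], [-3, 7]]
... * rho(a^-1) = [[1, 2], [-5, -9]]  ->  [[11, 20], [-38, -69]]
... * rho(a^-1) = [[1, 2], [-5, -9]]  ->  [[-89, -158], [307, 545]]
... * rho(a^-1) = [[1, 2], [-5, -9]]  ->  [[701, 1244], [-2418, -4291]]
... * rho(a^-1) = [[1, 2], [-5, -9]]  ->  [[-5519, -9794], [19037, 33783]]
... * rho(a^-1) = [[1, 2], [-5, -9]]  ->  [[43451, 77108], [-149878, -265973]]
... * rho(a^-1) = [[1, 2], [-5, -9]]  ->  [[-342089, -607070], [1179987, 2094001]]
... * rho(b^-1) = [[7, 2], [3, 1]]  ->  [[-4215833, -1291248], [14541912, 4453975]]
... * rho(a^-1) = [[1, 2], [-5, -9]]  ->  [[2240407, 3189566], [-7727963, -11001951]]
... * rho(b^-1) = [[7, 2], [3, 1]]  ->  [[25251547, 7670380], [-87101594, -26457877]]
... * rho(b^-1) = [[7, 2], [3, 1]]  ->  [[199771969, 58173474], [-689084789, -200661065]]
... * rho(a^-1) = [[1, 2], [-5, -9]]  ->  [[-91095401, -124017328], [314220536, 427780007]]
... * rho(b^-1) = [[7, 2], [3, 1]]  ->  [[-1009719791, -306208130], [3482883773, 1056221079]]
... * rho(b^-1) = [[7, 2], [3, 1]]  ->  [[-7986662927, -2325647712], [27548849648, 8021988625]]
... * rho(b^-1) = [[7, 2], [3, 1]]  ->  [[-62883583625, -18298973566], [216907913411, 63119687921]]
... * rho(a) = [[-9, -2], [5, 1]]  ->  [[474457384795, 107468193684], [-1636572781094, -370696138901]]
... * rho(b) = [[1, -2], [-3, 7]]  ->  [[152052803743, -196637413802], [-524484364391, 678272589881]]
tr = 152052803743 + 678272589881 = 830325393624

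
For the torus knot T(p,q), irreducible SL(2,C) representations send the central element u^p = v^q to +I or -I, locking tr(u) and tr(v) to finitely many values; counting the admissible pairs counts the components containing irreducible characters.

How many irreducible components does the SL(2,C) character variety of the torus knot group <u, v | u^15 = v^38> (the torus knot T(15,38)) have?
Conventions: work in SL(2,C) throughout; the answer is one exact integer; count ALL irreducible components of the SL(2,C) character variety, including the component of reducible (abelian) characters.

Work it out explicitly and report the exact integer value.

260

For T(15,38): irreducibility forces the central element u^15 = v^38 to one of +I, -I.
On an irreducible component, tr(u) is locked at 2*cos(pi*alpha/15) for some alpha in 1..14, and tr(v) at 2*cos(pi*beta/38) for some beta in 1..37.
Consistency of u^15 = (-1)^alpha I with v^38 = (-1)^beta I forces alpha = beta (mod 2).
Enumerate parity-matched pairs: 7*19 odd-odd plus 7*18 even-even gives 259.
That is 259 components of irreducible characters, and with the reducible (abelian) component the total is 260.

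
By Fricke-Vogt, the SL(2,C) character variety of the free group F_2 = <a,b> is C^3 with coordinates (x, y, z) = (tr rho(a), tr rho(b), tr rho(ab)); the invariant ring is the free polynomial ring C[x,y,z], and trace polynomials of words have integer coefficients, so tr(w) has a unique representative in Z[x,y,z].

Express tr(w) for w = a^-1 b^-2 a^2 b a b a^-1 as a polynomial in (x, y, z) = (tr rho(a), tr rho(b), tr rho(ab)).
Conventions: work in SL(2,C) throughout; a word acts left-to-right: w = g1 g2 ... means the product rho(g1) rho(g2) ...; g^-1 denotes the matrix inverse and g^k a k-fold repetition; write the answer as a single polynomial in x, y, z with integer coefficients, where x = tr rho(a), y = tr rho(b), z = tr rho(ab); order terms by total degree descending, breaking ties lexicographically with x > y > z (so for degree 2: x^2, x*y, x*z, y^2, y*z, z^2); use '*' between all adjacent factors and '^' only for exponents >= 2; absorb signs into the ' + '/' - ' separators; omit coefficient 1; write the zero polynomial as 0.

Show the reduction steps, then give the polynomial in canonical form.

tr(a b a b) = tr(a b) tr(a b) - tr(1)   [split at repeated a] = z^2 - 2
tr(b a b) = tr(b) tr(a b) - tr(a) = y*z - x
apply: tr(a^2 b a b) = tr(a) tr(b a b a) - tr(b a b) = x*z^2 - y*z - x
apply: tr(b a^2) = tr(a) tr(b a) - tr(b) = x*z - y
tr(a^2 b a) = tr(a) tr(b a^2) - tr(b a) = x^2*z - x*y - z
tr(b a^2 b a b) = tr(b) tr(a^2 b a b) - tr(a^2 b a) = x*y*z^2 - x^2*z - y^2*z + z
apply: tr(b a b a b a) = tr(b a b a) tr(b a) - tr(a b)   [split at repeated b] = z^3 - 3*z
use: tr(b a b a b) = tr(b) tr(a b a b) - tr(a b a) = y*z^2 - x*z - y
apply: tr(b a^2 b a b a) = tr(a) tr(b a b a b a) - tr(b a b a b) = x*z^3 - y*z^2 - 2*x*z + y
tr(a^2 b a b a^-1 b) = tr(b a^2 b a b) tr(a) - tr(b a^2 b a b a) = x^2*y*z^2 - x^3*z - x*y^2*z - x*z^3 + y*z^2 + 3*x*z - y
apply: tr(b^-1 a^2 b a b a^-1) = tr(a^2 b a b a^-1) tr(b) - tr(a^2 b a b a^-1 b) = -x^2*y*z^2 + x^3*z + x*y^2*z + x*z^3 - 3*x*z - y
use: tr(b^-2 a^2 b a b a^-1) = tr(b^-1 a^2 b a b a^-1) tr(b) - tr(b^-1 a^2 b a b a^-1 b) = -x^2*y^2*z^2 + x^3*y*z + x*y^3*z + x*y*z^3 - 3*x*y*z - y^2 - z^2 + 2
tr(b^-1 a^2 b a) = tr(a^2 b a) tr(b) - tr(a^2 b a b) = x^2*y*z - x*y^2 - x*z^2 + x
tr(a^-1 b^-2 a^2 b a b a^-1) = tr(b^-2 a^2 b a b a^-1) tr(a) - tr(b^-2 a^2 b a b) = -x^3*y^2*z^2 + x^4*y*z + x^2*y^3*z + x^2*y*z^3 - 4*x^2*y*z + x

-x^3*y^2*z^2 + x^4*y*z + x^2*y^3*z + x^2*y*z^3 - 4*x^2*y*z + x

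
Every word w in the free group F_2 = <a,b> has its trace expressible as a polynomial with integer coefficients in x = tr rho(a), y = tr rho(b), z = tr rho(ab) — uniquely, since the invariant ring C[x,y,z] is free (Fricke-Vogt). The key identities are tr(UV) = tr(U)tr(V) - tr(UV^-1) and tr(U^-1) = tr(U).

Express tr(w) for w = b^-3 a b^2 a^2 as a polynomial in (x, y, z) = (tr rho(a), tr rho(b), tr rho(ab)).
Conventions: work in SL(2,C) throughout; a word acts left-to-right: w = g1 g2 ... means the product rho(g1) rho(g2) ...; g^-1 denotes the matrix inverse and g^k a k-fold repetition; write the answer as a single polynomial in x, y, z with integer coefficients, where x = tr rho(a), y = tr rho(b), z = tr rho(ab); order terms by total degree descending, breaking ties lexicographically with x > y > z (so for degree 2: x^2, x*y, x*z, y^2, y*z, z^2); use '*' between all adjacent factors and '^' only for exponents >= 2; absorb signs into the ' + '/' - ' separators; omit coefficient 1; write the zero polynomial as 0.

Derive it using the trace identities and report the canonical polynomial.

tr(a b a) = tr(a) tr(b a) - tr(b) = x*z - y
tr(a^3 b) = tr(a) tr(a b a) - tr(a b) = x^2*z - x*y - z
tr(a^2) = tr(a) tr(a) - tr(1) = x^2 - 2
tr(a^3) = tr(a) tr(a^2) - tr(a) = x^3 - 3*x
tr(a b^2 a^2) = tr(b) tr(a^3 b) - tr(a^3) = x^2*y*z - x^3 - x*y^2 - y*z + 3*x
tr(b a b a) = tr(b a) tr(b a) - tr(1) = z^2 - 2
tr(b a b) = tr(b) tr(a b) - tr(a) = y*z - x
tr(a^2 b a b) = tr(a) tr(b a b a) - tr(b a b) = x*z^2 - y*z - x
tr(a b^2 a^2 b) = tr(b) tr(a^2 b a b) - tr(a^2 b a) = x*y*z^2 - x^2*z - y^2*z + z
tr(b^-1 a b^2 a^2) = tr(a b^2 a^2) tr(b) - tr(a b^2 a^2 b) = x^2*y^2*z - x^3*y - x*y^3 - x*y*z^2 + x^2*z + 3*x*y - z
tr(b^-1 a b^2 a^2 b^-1) = tr(b^-1 a b^2 a^2) tr(b) - tr(b^-1 a b^2 a^2 b) = x^2*y^3*z - x^3*y^2 - x*y^4 - x*y^2*z^2 + x^3 + 4*x*y^2 - 3*x
tr(b^-3 a b^2 a^2) = tr(b^-1 a b^2 a^2 b^-1) tr(b) - tr(b^-1 a b^2 a^2) = x^2*y^4*z - x^3*y^3 - x*y^5 - x*y^3*z^2 - x^2*y^2*z + 2*x^3*y + 5*x*y^3 + x*y*z^2 - x^2*z - 6*x*y + z

x^2*y^4*z - x^3*y^3 - x*y^5 - x*y^3*z^2 - x^2*y^2*z + 2*x^3*y + 5*x*y^3 + x*y*z^2 - x^2*z - 6*x*y + z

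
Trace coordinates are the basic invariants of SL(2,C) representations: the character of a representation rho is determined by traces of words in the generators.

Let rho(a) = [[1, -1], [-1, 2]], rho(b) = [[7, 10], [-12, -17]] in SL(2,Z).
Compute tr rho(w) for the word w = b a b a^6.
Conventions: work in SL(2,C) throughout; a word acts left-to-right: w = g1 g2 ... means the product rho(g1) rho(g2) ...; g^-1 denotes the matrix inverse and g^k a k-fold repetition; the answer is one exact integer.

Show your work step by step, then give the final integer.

rho(b) = [[7, 10], [-12, -17]]
... * rho(a) = [[1, -1], [-1, 2]]  ->  [[-3, 13], [5, -22]]
... * rho(b) = [[7, 10], [-12, -17]]  ->  [[-177, -251], [299, 424]]
... * rho(a) = [[1, -1], [-1, 2]]  ->  [[74, -325], [-125, 549]]
... * rho(a) = [[1, -1], [-1, 2]]  ->  [[399, -724], [-674, 1223]]
... * rho(a) = [[1, -1], [-1, 2]]  ->  [[1123, -1847], [-1897, 3120]]
... * rho(a) = [[1, -1], [-1, 2]]  ->  [[2970, -4817], [-5017, 8137]]
... * rho(a) = [[1, -1], [-1, 2]]  ->  [[7787, -12604], [-13154, 21291]]
... * rho(a) = [[1, -1], [-1, 2]]  ->  [[20391, -32995], [-34445, 55736]]
tr = 20391 + 55736 = 76127

76127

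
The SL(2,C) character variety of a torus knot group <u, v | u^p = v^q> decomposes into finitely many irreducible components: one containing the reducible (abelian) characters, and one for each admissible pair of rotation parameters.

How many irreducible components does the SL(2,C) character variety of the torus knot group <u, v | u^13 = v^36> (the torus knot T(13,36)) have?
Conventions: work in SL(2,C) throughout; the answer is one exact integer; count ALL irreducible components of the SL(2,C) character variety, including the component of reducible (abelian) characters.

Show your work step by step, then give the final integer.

For T(13,36): irreducibility forces the central element u^13 = v^36 to one of +I, -I.
This locks tr(u) to 2*cos(pi*alpha/13), alpha in 1..12, and tr(v) to 2*cos(pi*beta/36), beta in 1..35, on each component of irreducible characters.
The two central values (-1)^alpha I and (-1)^beta I must be the same matrix, so alpha and beta share a parity.
Enumerate parity-matched pairs: 6*18 odd-odd plus 6*17 even-even gives 210.
components with irreducible characters: 210; plus the single component of reducible (abelian) characters: total 211.

211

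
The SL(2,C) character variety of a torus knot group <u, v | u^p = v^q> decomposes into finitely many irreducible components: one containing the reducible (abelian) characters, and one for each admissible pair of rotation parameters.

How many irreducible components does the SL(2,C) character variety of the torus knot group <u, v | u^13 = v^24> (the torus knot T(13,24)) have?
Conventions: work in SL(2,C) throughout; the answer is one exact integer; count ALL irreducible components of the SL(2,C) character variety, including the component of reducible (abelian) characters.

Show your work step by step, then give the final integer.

In the torus knot group T(13,24), u^13 = v^24 is central, so an irreducible representation sends it to +I or -I (Schur).
This locks tr(u) to 2*cos(pi*alpha/13), alpha in 1..12, and tr(v) to 2*cos(pi*beta/24), beta in 1..23, on each component of irreducible characters.
Consistency of u^13 = (-1)^alpha I with v^24 = (-1)^beta I forces alpha = beta (mod 2).
count pairs: odd alpha (6 choices) x odd beta (12), plus even alpha (6) x even beta (11): 6*12 + 6*11 = 138.
components with irreducible characters: 138; plus the single component of reducible (abelian) characters: total 139.

139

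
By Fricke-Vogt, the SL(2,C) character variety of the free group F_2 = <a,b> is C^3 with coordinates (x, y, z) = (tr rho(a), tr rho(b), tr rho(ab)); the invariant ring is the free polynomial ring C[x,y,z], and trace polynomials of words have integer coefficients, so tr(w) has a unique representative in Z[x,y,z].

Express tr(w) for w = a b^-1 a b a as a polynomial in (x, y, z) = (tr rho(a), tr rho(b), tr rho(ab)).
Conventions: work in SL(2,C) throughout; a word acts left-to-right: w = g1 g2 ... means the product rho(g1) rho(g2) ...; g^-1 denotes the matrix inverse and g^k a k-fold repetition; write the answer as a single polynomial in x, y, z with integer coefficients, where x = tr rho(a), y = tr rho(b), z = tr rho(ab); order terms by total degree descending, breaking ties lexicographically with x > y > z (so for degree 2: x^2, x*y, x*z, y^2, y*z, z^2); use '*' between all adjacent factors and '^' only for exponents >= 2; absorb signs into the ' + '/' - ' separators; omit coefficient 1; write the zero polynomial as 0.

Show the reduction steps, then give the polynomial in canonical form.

x^2*y*z - x*y^2 - x*z^2 + x

apply: tr(b a^2) = tr(a) tr(b a) - tr(b)  (reduce the a square) = x*z - y
tr(a b a^2) = tr(a) tr(b a^2) - tr(b a)  (reduce the a square) = x^2*z - x*y - z
tr(b a b a) = tr(b a) tr(b a) - tr(1)  (split on b) = z^2 - 2
apply: tr(b a b) = tr(b) tr(a b) - tr(a)  (reduce the b square) = y*z - x
tr(a b a^2 b) = tr(a) tr(b a b a) - tr(b a b)  (reduce the a square) = x*z^2 - y*z - x
use: tr(a b^-1 a b a) = tr(a b a^2) tr(b) - tr(a b a^2 b)  (eliminate b^-1) = x^2*y*z - x*y^2 - x*z^2 + x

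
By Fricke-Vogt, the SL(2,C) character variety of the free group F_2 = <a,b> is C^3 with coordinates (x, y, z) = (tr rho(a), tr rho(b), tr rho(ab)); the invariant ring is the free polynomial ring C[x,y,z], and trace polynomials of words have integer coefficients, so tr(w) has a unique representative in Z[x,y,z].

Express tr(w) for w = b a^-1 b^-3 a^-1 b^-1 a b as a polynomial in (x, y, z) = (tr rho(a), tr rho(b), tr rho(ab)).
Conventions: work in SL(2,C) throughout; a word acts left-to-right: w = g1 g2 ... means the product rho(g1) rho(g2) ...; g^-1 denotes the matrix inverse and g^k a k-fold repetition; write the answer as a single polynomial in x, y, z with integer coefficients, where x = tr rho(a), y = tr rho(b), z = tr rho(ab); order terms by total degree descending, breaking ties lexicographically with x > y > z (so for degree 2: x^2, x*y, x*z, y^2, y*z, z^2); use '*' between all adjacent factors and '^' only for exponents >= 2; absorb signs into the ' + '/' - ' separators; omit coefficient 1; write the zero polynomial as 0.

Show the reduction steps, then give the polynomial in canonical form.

tr(a b^-1) = tr(a)*tr(b) - tr(a b)  (eliminate b^-1) = x*y - z
tr(b^-1 a b^-1) = tr(a b^-1)*tr(b) - tr(a)  (eliminate b^-1) = x*y^2 - y*z - x
tr(a^2) = tr(a)*tr(a) - tr(1)  (reduce the a square) = x^2 - 2
tr(a^2 b) = tr(a)*tr(b a) - tr(b)  (reduce the a square) = x*z - y
next, tr(a b^-1 a) = tr(a^2)*tr(b) - tr(a^2 b)  (eliminate b^-1) = x^2*y - x*z - y
tr(a b a b) = tr(b a)*tr(b a) - tr(1)  (split on b) = z^2 - 2
tr(a b^-1 a b) = tr(a b a)*tr(b) - tr(a b a b)  (eliminate b^-1) = x*y*z - y^2 - z^2 + 2
and tr(b^-1 a b^-1 a) = tr(a b^-1 a)*tr(b) - tr(a b^-1 a b)  (eliminate b^-1) = x^2*y^2 - 2*x*y*z + z^2 - 2
and tr(b^-1 a^-1 b^-1 a) = tr(b^-1 a b^-1)*tr(a) - tr(b^-1 a b^-1 a)  (eliminate a^-1) = x*y*z - x^2 - z^2 + 2
tr(a b^2) = tr(b)*tr(a b) - tr(a)  (reduce the b square) = y*z - x
and tr(b a b^2) = tr(b)*tr(a b^2) - tr(a b)  (reduce the b square) = y^2*z - x*y - z
tr(a b^2 a b) = tr(b)*tr(a b a b) - tr(a b a)  (reduce the b square) = y*z^2 - x*z - y
tr(a b^2 a) = tr(b)*tr(a^2 b) - tr(a^2)  (reduce the b square) = x*y*z - x^2 - y^2 + 2
tr(b a b^2 a b) = tr(b)*tr(a b^2 a b) - tr(a b^2 a)  (reduce the b square) = y^2*z^2 - 2*x*y*z + x^2 - 2
tr(a b a b a b) = tr(a b)*tr(a b a b) - tr(a^-1 b^-1)  (split on a) = z^3 - 3*z
and tr(a b a b a) = tr(a)*tr(b a b a) - tr(b a b)  (reduce the a square) = x*z^2 - y*z - x
tr(b a b^2 a b a) = tr(b)*tr(a b a b a b) - tr(a b a b a)  (reduce the b square) = y*z^3 - x*z^2 - 2*y*z + x
tr(a^-1 b a b^2 a b) = tr(b a b^2 a b)*tr(a) - tr(b a b^2 a b a)  (eliminate a^-1) = x*y^2*z^2 - 2*x^2*y*z - y*z^3 + x^3 + x*z^2 + 2*y*z - 3*x
tr(b^-1 a^-1 b a b^2 a) = tr(a^-1 b a b^2 a)*tr(b) - tr(a^-1 b a b^2 a b)  (eliminate b^-1) = -x*y^2*z^2 + 2*x^2*y*z + y^3*z + y*z^3 - x^3 - x*y^2 - x*z^2 - 3*y*z + 3*x
and tr(b^-1 a^-1 b a b^2 a b^-1) = tr(b^-1 a^-1 b a b^2 a)*tr(b) - tr(b^-1 a^-1 b a b^2 a b)  (eliminate b^-1) = -x*y^3*z^2 + 2*x^2*y^2*z + y^4*z + y^2*z^3 - x^3*y - x*y^3 - x*y*z^2 - 4*y^2*z + 4*x*y + z
tr(a b^2 a b^-3 a^-1 b) = tr(b^-1 a^-1 b a b^2 a b^-1)*tr(b) - tr(b^-1 a^-1 b a b^2 a)  (eliminate b^-1) = -x*y^4*z^2 + 2*x^2*y^3*z + y^5*z + y^3*z^3 - x^3*y^2 - x*y^4 - 2*x^2*y*z - 5*y^3*z - y*z^3 + x^3 + 5*x*y^2 + x*z^2 + 4*y*z - 3*x
next, tr(b^-3 a^-1 b^-1 a b^2 a) = tr(a b^2 a b^-3 a^-1)*tr(b) - tr(a b^2 a b^-3 a^-1 b)  (eliminate b^-1) = x*y^4*z^2 - 2*x^2*y^3*z - y^5*z - y^3*z^3 + x^3*y^2 + x*y^4 + 2*x^2*y*z + 5*y^3*z + y*z^3 - x^3 - 4*x*y^2 - x*z^2 - 5*y*z + 3*x
tr(b a^-1 b^-3 a^-1 b^-1 a b) = tr(b^-3 a^-1 b^-1 a b^2)*tr(a) - tr(b^-3 a^-1 b^-1 a b^2 a)  (eliminate a^-1) = -x*y^4*z^2 + 2*x^2*y^3*z + y^5*z + y^3*z^3 - x^3*y^2 - x*y^4 - x^2*y*z - 5*y^3*z - y*z^3 + 4*x*y^2 + 5*y*z - x

-x*y^4*z^2 + 2*x^2*y^3*z + y^5*z + y^3*z^3 - x^3*y^2 - x*y^4 - x^2*y*z - 5*y^3*z - y*z^3 + 4*x*y^2 + 5*y*z - x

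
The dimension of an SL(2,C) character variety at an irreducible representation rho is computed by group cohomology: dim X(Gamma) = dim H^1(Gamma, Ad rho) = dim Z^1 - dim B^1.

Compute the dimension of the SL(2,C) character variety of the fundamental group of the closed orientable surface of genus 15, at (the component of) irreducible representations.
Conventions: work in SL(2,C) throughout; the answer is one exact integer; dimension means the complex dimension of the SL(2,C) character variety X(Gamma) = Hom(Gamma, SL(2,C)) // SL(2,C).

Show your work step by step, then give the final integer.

84

pi_1 of the closed genus-15 surface has 30 generators bound by the single product-of-commutators relator.
A cocycle assigns one sl_2 vector per generator subject to the relator condition d_2(z) = 0: dim of the unconstrained space is 3*2g = 90.
At an irreducible rho, H^2 = coker(d_2) vanishes (Poincare duality: H^2 is dual to H^0 = invariants = 0), so d_2 is surjective onto sl_2 and dim Z^1 = 90 - 3 = 87.
Coboundaries contribute dim B^1 = 3 (injective at irreducible rho).
dim H^1 = 87 - 3 = 84 = dim X.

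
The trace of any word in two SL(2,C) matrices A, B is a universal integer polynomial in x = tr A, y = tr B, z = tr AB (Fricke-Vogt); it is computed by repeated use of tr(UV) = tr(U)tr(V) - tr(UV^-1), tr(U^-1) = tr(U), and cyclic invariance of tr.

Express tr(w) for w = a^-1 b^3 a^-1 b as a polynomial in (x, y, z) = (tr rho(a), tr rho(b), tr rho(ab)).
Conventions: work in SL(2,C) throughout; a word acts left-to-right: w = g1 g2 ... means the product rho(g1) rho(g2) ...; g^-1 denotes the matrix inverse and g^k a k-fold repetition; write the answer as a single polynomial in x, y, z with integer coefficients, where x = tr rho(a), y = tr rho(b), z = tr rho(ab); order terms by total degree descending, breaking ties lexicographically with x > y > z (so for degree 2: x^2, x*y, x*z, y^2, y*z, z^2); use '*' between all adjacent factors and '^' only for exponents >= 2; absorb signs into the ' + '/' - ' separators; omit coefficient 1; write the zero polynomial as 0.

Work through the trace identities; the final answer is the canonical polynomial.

x^2*y^4 - 2*x*y^3*z - 2*x^2*y^2 + y^2*z^2 + 3*x*y*z - y^2 - z^2 + 2

tr(b^2) = tr(b) tr(b) - tr(1) = y^2 - 2
tr(b^3) = tr(b) tr(b^2) - tr(b) = y^3 - 3*y
tr(b^4) = tr(b) tr(b^3) - tr(b^2) = y^4 - 4*y^2 + 2
tr(a b^2) = tr(b) tr(a b) - tr(a) = y*z - x
tr(b^2 a b) = tr(b) tr(a b^2) - tr(a b) = y^2*z - x*y - z
tr(b^4 a) = tr(b) tr(b^2 a b) - tr(b^2 a) = y^3*z - x*y^2 - 2*y*z + x
tr(b a^-1 b^3) = tr(b^4) tr(a) - tr(b^4 a) = x*y^4 - y^3*z - 3*x*y^2 + 2*y*z + x
tr(a b a b) = tr(a b) tr(a b) - tr(1)   [split at repeated a] = z^2 - 2
tr(a b a) = tr(a) tr(b a) - tr(b) = x*z - y
tr(b a b a b) = tr(b) tr(a b a b) - tr(a b a) = y*z^2 - x*z - y
tr(b^3 a b a) = tr(b) tr(b a b a b) - tr(b a b a) = y^2*z^2 - x*y*z - y^2 - z^2 + 2
tr(b a^-1 b^3 a) = tr(b^3 a b) tr(a) - tr(b^3 a b a) = x*y^3*z - x^2*y^2 - y^2*z^2 - x*y*z + x^2 + y^2 + z^2 - 2
tr(a^-1 b^3 a^-1 b) = tr(b a^-1 b^3) tr(a) - tr(b a^-1 b^3 a) = x^2*y^4 - 2*x*y^3*z - 2*x^2*y^2 + y^2*z^2 + 3*x*y*z - y^2 - z^2 + 2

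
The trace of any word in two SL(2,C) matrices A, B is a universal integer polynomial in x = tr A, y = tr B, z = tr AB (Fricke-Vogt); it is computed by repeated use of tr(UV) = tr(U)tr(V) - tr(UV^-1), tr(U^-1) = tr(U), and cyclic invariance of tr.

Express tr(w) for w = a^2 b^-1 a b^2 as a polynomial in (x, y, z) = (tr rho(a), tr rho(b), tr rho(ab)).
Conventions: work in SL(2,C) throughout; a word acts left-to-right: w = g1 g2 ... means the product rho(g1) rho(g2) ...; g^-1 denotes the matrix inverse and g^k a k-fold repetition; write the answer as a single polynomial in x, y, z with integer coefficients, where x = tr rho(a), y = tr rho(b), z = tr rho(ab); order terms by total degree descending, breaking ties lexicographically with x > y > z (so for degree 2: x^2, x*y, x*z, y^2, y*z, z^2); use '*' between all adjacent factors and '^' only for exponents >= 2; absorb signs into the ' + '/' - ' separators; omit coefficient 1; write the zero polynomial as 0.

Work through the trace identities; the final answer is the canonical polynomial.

x^2*y^2*z - x^3*y - x*y^3 - x*y*z^2 + x^2*z + 3*x*y - z

so tr(b^2 a) = tr(b) tr(a b) - tr(a)  (reduce the b square) = y*z - x
reduce: tr(b^2) = tr(b) tr(b) - tr(1)  (reduce the b square) = y^2 - 2
tr(a b^2 a) = tr(a) tr(b^2 a) - tr(b^2)  (reduce the a square) = x*y*z - x^2 - y^2 + 2
so tr(a b^2 a^2) = tr(a) tr(a b^2 a) - tr(a b^2)  (reduce the a square) = x^2*y*z - x^3 - x*y^2 - y*z + 3*x
tr(a b a b) = tr(a b) tr(a b) - tr(1)  (split on a) = z^2 - 2
tr(a b a) = tr(a) tr(b a) - tr(b)  (reduce the a square) = x*z - y
tr(b a b^2 a) = tr(b) tr(a b a b) - tr(a b a)  (reduce the b square) = y*z^2 - x*z - y
tr(b a b^2) = tr(b) tr(a b^2) - tr(a b)  (reduce the b square) = y^2*z - x*y - z
so tr(a b^2 a^2 b) = tr(a) tr(b a b^2 a) - tr(b a b^2)  (reduce the a square) = x*y*z^2 - x^2*z - y^2*z + z
tr(a^2 b^-1 a b^2) = tr(a b^2 a^2) tr(b) - tr(a b^2 a^2 b)  (eliminate b^-1) = x^2*y^2*z - x^3*y - x*y^3 - x*y*z^2 + x^2*z + 3*x*y - z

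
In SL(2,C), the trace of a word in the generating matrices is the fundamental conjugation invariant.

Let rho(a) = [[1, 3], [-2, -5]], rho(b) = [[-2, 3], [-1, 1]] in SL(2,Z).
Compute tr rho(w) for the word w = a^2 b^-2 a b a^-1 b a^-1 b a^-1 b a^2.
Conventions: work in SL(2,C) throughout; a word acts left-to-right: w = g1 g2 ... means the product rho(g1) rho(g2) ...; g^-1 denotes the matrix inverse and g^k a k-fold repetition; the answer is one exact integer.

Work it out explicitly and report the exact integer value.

-120673951

rho(a) = [[1, 3], [-2, -5]]
... * rho(a) = [[1, 3], [-2, -5]]  ->  [[-5, -12], [8, 19]]
... * rho(b^-1) = [[1, -3], [1, -2]]  ->  [[-17, 39], [27, -62]]
... * rho(b^-1) = [[1, -3], [1, -2]]  ->  [[22, -27], [-35, 43]]
... * rho(a) = [[1, 3], [-2, -5]]  ->  [[76, 201], [-121, -320]]
... * rho(b) = [[-2, 3], [-1, 1]]  ->  [[-353, 429], [562, -683]]
... * rho(a^-1) = [[-5, -3], [2, 1]]  ->  [[2623, 1488], [-4176, -2369]]
... * rho(b) = [[-2, 3], [-1, 1]]  ->  [[-6734, 9357], [10721, -14897]]
... * rho(a^-1) = [[-5, -3], [2, 1]]  ->  [[52384, 29559], [-83399, -47060]]
... * rho(b) = [[-2, 3], [-1, 1]]  ->  [[-134327, 186711], [213858, -297257]]
... * rho(a^-1) = [[-5, -3], [2, 1]]  ->  [[1045057, 589692], [-1663804, -938831]]
... * rho(b) = [[-2, 3], [-1, 1]]  ->  [[-2679806, 3724863], [4266439, -5930243]]
... * rho(a) = [[1, 3], [-2, -5]]  ->  [[-10129532, -26663733], [16126925, 42450532]]
... * rho(a) = [[1, 3], [-2, -5]]  ->  [[43197934, 102930069], [-68774139, -163871885]]
tr = 43197934 + -163871885 = -120673951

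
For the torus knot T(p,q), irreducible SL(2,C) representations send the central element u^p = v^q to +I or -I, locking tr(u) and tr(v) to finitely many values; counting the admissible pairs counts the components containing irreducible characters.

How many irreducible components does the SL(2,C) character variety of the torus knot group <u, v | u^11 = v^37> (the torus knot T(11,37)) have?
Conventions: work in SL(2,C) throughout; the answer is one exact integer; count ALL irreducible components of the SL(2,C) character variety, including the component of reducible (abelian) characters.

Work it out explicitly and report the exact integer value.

In the torus knot group T(11,37), u^11 = v^37 is central, so an irreducible representation sends it to +I or -I (Schur).
This locks tr(u) to 2*cos(pi*alpha/11), alpha in 1..10, and tr(v) to 2*cos(pi*beta/37), beta in 1..36, on each component of irreducible characters.
u^11 = (-1)^alpha I and v^37 = (-1)^beta I must agree, so alpha and beta have equal parity.
Counting: 5 odd alphas x 18 odd betas + 5 even alphas x 18 even betas = 90 + 90 = 180.
Total: 180 irreducible-character components + 1 reducible (abelian) component = 181.

181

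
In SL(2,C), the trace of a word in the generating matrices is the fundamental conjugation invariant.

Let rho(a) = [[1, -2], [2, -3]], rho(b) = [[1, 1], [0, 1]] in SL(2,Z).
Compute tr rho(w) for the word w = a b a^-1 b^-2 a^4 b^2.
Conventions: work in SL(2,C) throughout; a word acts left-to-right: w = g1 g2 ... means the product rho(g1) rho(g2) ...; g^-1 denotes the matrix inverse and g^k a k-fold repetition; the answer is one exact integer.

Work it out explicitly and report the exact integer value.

-70

rho(a) = [[1, -2], [2, -3]]
... * rho(b) = [[1, 1], [0, 1]]  ->  [[1, -1], [2, -1]]
... * rho(a^-1) = [[-3, 2], [-2, 1]]  ->  [[-1, 1], [-4, 3]]
... * rho(b^-1) = [[1, -1], [0, 1]]  ->  [[-1, 2], [-4, 7]]
... * rho(b^-1) = [[1, -1], [0, 1]]  ->  [[-1, 3], [-4, 11]]
... * rho(a) = [[1, -2], [2, -3]]  ->  [[5, -7], [18, -25]]
... * rho(a) = [[1, -2], [2, -3]]  ->  [[-9, 11], [-32, 39]]
... * rho(a) = [[1, -2], [2, -3]]  ->  [[13, -15], [46, -53]]
... * rho(a) = [[1, -2], [2, -3]]  ->  [[-17, 19], [-60, 67]]
... * rho(b) = [[1, 1], [0, 1]]  ->  [[-17, 2], [-60, 7]]
... * rho(b) = [[1, 1], [0, 1]]  ->  [[-17, -15], [-60, -53]]
tr = -17 + -53 = -70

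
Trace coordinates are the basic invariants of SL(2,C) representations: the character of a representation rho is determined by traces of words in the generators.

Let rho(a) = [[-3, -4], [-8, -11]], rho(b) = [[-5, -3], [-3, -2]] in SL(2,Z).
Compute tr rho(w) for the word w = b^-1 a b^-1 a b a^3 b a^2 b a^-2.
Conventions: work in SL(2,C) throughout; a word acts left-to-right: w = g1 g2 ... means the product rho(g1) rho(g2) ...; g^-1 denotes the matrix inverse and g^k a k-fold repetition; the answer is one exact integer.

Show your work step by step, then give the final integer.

rho(b^-1) = [[-2, 3], [3, -5]]
... * rho(a) = [[-3, -4], [-8, -11]]  ->  [[-18, -25], [31, 43]]
... * rho(b^-1) = [[-2, 3], [3, -5]]  ->  [[-39, 71], [67, -122]]
... * rho(a) = [[-3, -4], [-8, -11]]  ->  [[-451, -625], [775, 1074]]
... * rho(b) = [[-5, -3], [-3, -2]]  ->  [[4130, 2603], [-7097, -4473]]
... * rho(a) = [[-3, -4], [-8, -11]]  ->  [[-33214, -45153], [57075, 77591]]
... * rho(a) = [[-3, -4], [-8, -11]]  ->  [[460866, 629539], [-791953, -1081801]]
... * rho(a) = [[-3, -4], [-8, -11]]  ->  [[-6418910, -8768393], [11030267, 15067623]]
... * rho(b) = [[-5, -3], [-3, -2]]  ->  [[58399729, 36793516], [-100354204, -63226047]]
... * rho(a) = [[-3, -4], [-8, -11]]  ->  [[-469547315, -638327592], [806870988, 1096903333]]
... * rho(a) = [[-3, -4], [-8, -11]]  ->  [[6515262681, 8899792772], [-11195839628, -15293420615]]
... * rho(b) = [[-5, -3], [-3, -2]]  ->  [[-59275691721, -37345373587], [101859459985, 64174360114]]
... * rho(a^-1) = [[-11, 4], [8, -3]]  ->  [[353269620235, -125066646123], [-607059178923, 214914759598]]
... * rho(a^-1) = [[-11, 4], [8, -3]]  ->  [[-4886498991569, 1788278419309], [8396969044937, -3072980994486]]
tr = -4886498991569 + -3072980994486 = -7959479986055

-7959479986055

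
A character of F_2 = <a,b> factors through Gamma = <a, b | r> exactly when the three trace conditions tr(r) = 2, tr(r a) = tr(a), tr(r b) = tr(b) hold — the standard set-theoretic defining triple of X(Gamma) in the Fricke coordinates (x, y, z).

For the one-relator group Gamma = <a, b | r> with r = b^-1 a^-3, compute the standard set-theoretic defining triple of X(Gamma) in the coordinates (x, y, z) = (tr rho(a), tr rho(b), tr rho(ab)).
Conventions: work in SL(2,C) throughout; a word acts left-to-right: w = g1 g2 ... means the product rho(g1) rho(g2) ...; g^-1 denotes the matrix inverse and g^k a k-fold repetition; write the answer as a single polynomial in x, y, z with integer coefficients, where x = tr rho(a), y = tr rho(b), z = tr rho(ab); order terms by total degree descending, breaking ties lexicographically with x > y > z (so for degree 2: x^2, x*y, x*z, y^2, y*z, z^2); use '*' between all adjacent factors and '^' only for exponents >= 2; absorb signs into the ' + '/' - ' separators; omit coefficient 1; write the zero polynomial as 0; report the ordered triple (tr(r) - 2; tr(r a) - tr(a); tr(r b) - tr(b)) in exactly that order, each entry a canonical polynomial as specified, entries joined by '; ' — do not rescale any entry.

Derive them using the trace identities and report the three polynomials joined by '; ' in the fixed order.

tr(a^-1) = tr(a) = x
reduce: tr(a^-2) = tr(a^-1)*tr(a) - tr(1) = x^2 - 2
tr(b a^-1) = tr(b)*tr(a) - tr(b a) = x*y - z
so tr(a^-2 b) = tr(b a^-1)*tr(a) - tr(b) = x^2*y - x*z - y
tr(b^-1 a^-2) = tr(a^-2)*tr(b) - tr(a^-2 b) = x*z - y
tr(b^-1 a^-3) = tr(b^-1 a^-2)*tr(a) - tr(b^-1 a^-1) = x^2*z - x*y - z
so tr(a^-3) = tr(a^-2)*tr(a) - tr(a^-1)  (eliminate a^-1) = x^3 - 3*x
assemble the triple (tr(r) - 2; tr(r a) - x; tr(r b) - y)

x^2*z - x*y - z - 2; x*z - x - y; x^3 - 3*x - y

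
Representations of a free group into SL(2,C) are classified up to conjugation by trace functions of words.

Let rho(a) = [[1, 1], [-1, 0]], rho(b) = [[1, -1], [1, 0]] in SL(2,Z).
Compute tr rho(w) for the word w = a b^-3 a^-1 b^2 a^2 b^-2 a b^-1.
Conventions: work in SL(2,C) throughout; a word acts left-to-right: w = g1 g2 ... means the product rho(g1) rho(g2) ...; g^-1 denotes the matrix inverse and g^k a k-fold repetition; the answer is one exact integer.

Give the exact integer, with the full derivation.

rho(a) = [[1, 1], [-1, 0]]
... * rho(b^-1) = [[0, 1], [-1, 1]]  ->  [[-1, 2], [0, -1]]
... * rho(b^-1) = [[0, 1], [-1, 1]]  ->  [[-2, 1], [1, -1]]
... * rho(b^-1) = [[0, 1], [-1, 1]]  ->  [[-1, -1], [1, 0]]
... * rho(a^-1) = [[0, -1], [1, 1]]  ->  [[-1, 0], [0, -1]]
... * rho(b) = [[1, -1], [1, 0]]  ->  [[-1, 1], [-1, 0]]
... * rho(b) = [[1, -1], [1, 0]]  ->  [[0, 1], [-1, 1]]
... * rho(a) = [[1, 1], [-1, 0]]  ->  [[-1, 0], [-2, -1]]
... * rho(a) = [[1, 1], [-1, 0]]  ->  [[-1, -1], [-1, -2]]
... * rho(b^-1) = [[0, 1], [-1, 1]]  ->  [[1, -2], [2, -3]]
... * rho(b^-1) = [[0, 1], [-1, 1]]  ->  [[2, -1], [3, -1]]
... * rho(a) = [[1, 1], [-1, 0]]  ->  [[3, 2], [4, 3]]
... * rho(b^-1) = [[0, 1], [-1, 1]]  ->  [[-2, 5], [-3, 7]]
tr = -2 + 7 = 5

5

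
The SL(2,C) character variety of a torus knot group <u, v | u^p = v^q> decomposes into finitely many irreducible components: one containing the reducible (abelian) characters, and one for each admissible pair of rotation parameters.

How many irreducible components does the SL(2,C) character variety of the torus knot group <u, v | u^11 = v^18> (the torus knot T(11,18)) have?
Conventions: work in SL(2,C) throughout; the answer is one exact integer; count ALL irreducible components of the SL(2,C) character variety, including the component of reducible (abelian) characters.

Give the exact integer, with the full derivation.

In the torus knot group T(11,18), u^11 = v^18 is central, so an irreducible representation sends it to +I or -I (Schur).
This locks tr(u) to 2*cos(pi*alpha/11), alpha in 1..10, and tr(v) to 2*cos(pi*beta/18), beta in 1..17, on each component of irreducible characters.
The two central values (-1)^alpha I and (-1)^beta I must be the same matrix, so alpha and beta share a parity.
Enumerate parity-matched pairs: 5*9 odd-odd plus 5*8 even-even gives 85.
Total: 85 irreducible-character components + 1 reducible (abelian) component = 86.

86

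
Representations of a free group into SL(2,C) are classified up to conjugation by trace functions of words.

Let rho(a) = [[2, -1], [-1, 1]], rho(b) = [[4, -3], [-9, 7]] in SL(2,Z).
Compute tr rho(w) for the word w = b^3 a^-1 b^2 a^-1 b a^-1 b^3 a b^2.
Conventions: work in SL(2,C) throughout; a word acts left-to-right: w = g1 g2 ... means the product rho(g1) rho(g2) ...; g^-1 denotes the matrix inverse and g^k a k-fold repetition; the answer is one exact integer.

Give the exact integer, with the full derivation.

rho(b) = [[4, -3], [-9, 7]]
... * rho(b) = [[4, -3], [-9, 7]]  ->  [[43, -33], [-99, 76]]
... * rho(b) = [[4, -3], [-9, 7]]  ->  [[469, -360], [-1080, 829]]
... * rho(a^-1) = [[1, 1], [1, 2]]  ->  [[109, -251], [-251, 578]]
... * rho(b) = [[4, -3], [-9, 7]]  ->  [[2695, -2084], [-6206, 4799]]
... * rho(b) = [[4, -3], [-9, 7]]  ->  [[29536, -22673], [-68015, 52211]]
... * rho(a^-1) = [[1, 1], [1, 2]]  ->  [[6863, -15810], [-15804, 36407]]
... * rho(b) = [[4, -3], [-9, 7]]  ->  [[169742, -131259], [-390879, 302261]]
... * rho(a^-1) = [[1, 1], [1, 2]]  ->  [[38483, -92776], [-88618, 213643]]
... * rho(b) = [[4, -3], [-9, 7]]  ->  [[988916, -764881], [-2277259, 1761355]]
... * rho(b) = [[4, -3], [-9, 7]]  ->  [[10839593, -8320915], [-24961231, 19161262]]
... * rho(b) = [[4, -3], [-9, 7]]  ->  [[118246607, -90765184], [-272296282, 209012527]]
... * rho(a) = [[2, -1], [-1, 1]]  ->  [[327258398, -209011791], [-753605091, 481308809]]
... * rho(b) = [[4, -3], [-9, 7]]  ->  [[3190139711, -2444857731], [-7346199645, 5629976936]]
... * rho(b) = [[4, -3], [-9, 7]]  ->  [[34764278423, -26684423250], [-80054591004, 61448437487]]
tr = 34764278423 + 61448437487 = 96212715910

96212715910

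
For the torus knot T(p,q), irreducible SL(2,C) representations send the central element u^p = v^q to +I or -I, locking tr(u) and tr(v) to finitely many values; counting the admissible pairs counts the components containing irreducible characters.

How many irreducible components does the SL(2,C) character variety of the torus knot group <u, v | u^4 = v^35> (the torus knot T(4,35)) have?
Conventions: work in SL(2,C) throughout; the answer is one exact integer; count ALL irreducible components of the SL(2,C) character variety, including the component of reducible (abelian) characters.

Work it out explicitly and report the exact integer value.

52

For T(4,35): irreducibility forces the central element u^4 = v^35 to one of +I, -I.
So on each irreducible component the traces are pinned: tr(u) = 2*cos(pi*alpha/4) with 1 <= alpha <= 3, tr(v) = 2*cos(pi*beta/35) with 1 <= beta <= 34.
Consistency of u^4 = (-1)^alpha I with v^35 = (-1)^beta I forces alpha = beta (mod 2).
Enumerate parity-matched pairs: 2*17 odd-odd plus 1*17 even-even gives 51.
components with irreducible characters: 51; plus the single component of reducible (abelian) characters: total 52.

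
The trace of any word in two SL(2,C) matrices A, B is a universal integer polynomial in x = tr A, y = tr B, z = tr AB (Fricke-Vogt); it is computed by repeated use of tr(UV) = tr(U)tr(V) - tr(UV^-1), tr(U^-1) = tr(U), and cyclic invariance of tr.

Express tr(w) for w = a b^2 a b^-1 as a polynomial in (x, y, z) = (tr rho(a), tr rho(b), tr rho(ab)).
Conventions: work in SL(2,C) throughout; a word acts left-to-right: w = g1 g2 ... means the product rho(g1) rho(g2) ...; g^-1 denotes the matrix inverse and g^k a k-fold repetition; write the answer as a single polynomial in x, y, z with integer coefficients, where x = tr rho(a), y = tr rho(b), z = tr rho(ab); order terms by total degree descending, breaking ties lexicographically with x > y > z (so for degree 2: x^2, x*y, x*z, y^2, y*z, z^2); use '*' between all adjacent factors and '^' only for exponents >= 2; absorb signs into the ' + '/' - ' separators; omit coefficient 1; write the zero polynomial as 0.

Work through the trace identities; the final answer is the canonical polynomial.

x*y^2*z - x^2*y - y^3 - y*z^2 + x*z + 3*y

tr(a^2 b) = tr(a) tr(b a) - tr(b)  (reduce the a square) = x*z - y
tr(a^2) = tr(a) tr(a) - tr(1)  (reduce the a square) = x^2 - 2
reduce: tr(a b^2 a) = tr(b) tr(a^2 b) - tr(a^2)  (reduce the b square) = x*y*z - x^2 - y^2 + 2
tr(a b a b) = tr(a b) tr(a b) - tr(1)  (split on a) = z^2 - 2
reduce: tr(a b^2 a b) = tr(b) tr(a b a b) - tr(a b a)  (reduce the b square) = y*z^2 - x*z - y
so tr(a b^2 a b^-1) = tr(a b^2 a) tr(b) - tr(a b^2 a b)  (eliminate b^-1) = x*y^2*z - x^2*y - y^3 - y*z^2 + x*z + 3*y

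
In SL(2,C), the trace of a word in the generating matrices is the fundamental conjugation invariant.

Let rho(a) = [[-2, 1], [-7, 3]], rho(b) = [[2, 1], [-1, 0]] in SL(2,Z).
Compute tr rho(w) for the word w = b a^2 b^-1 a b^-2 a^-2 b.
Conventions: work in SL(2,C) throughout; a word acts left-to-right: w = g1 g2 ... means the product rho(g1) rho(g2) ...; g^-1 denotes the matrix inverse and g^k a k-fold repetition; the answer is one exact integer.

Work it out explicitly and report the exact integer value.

rho(b) = [[2, 1], [-1, 0]]
... * rho(a) = [[-2, 1], [-7, 3]]  ->  [[-11, 5], [2, -1]]
... * rho(a) = [[-2, 1], [-7, 3]]  ->  [[-13, 4], [3, -1]]
... * rho(b^-1) = [[0, -1], [1, 2]]  ->  [[4, 21], [-1, -5]]
... * rho(a) = [[-2, 1], [-7, 3]]  ->  [[-155, 67], [37, -16]]
... * rho(b^-1) = [[0, -1], [1, 2]]  ->  [[67, 289], [-16, -69]]
... * rho(b^-1) = [[0, -1], [1, 2]]  ->  [[289, 511], [-69, -122]]
... * rho(a^-1) = [[3, -1], [7, -2]]  ->  [[4444, -1311], [-1061, 313]]
... * rho(a^-1) = [[3, -1], [7, -2]]  ->  [[4155, -1822], [-992, 435]]
... * rho(b) = [[2, 1], [-1, 0]]  ->  [[10132, 4155], [-2419, -992]]
tr = 10132 + -992 = 9140

9140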